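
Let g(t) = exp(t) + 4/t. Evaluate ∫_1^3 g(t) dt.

-exp(1) + log(81) + exp(3)

An antiderivative is F(t) = exp(t) + 4*log(t).
Then F(3) - F(1) = (log(81) + exp(3)) - (exp(1)) = -exp(1) + log(81) + exp(3).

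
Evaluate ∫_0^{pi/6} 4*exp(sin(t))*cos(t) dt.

Let u = sin(t), so du = cos(t) dt. When t = 0, u = 0; when t = pi/6, u = 1/2.
The integral becomes 4·∫ exp(u) du from 0 to 1/2, with antiderivative 4*exp(u).
Back in t: F(t) = 4*exp(sin(t)).
Then F(pi/6) - F(0) = (4*exp(1/2)) - (4) = -4 + 4*exp(1/2).

-4 + 4*exp(1/2)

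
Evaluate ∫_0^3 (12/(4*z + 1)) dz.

Let u = 4*z + 1, so du = 4 dz. When z = 0, u = 1; when z = 3, u = 13.
The integral becomes 3·∫ 1/u du from 1 to 13, with antiderivative 3*log(u).
Back in z: F(z) = 3*log(4*z + 1).
Then F(3) - F(0) = (3*log(13)) - (0) = 3*log(13).

3*log(13)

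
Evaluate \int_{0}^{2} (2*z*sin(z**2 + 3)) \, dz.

Let u = z**2 + 3, so du = 2*z dz. When z = 0, u = 3; when z = 2, u = 7.
The integral becomes ∫ sin(u) du from 3 to 7, with antiderivative -cos(u).
Back in z: F(z) = -cos(z**2 + 3).
Then F(2) - F(0) = (-cos(7)) - (-cos(3)) = cos(3) - cos(7).

cos(3) - cos(7)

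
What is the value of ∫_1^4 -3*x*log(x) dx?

45/4 - 48*log(2)

Integrate by parts once (u = ln x, dv = -3*x dx).
An antiderivative is F(x) = -3*x**2*(2*log(x) - 1)/4.
Then F(4) - F(1) = (12 - 48*log(2)) - (3/4) = 45/4 - 48*log(2).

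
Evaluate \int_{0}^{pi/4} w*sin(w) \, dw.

Integrate by parts once (u = w, dv = sin(w) dw).
An antiderivative is F(w) = -w*cos(w) + sin(w).
Then F(pi/4) - F(0) = (sqrt(2)*(4 - pi)/8) - (0) = sqrt(2)*(4 - pi)/8.

sqrt(2)*(4 - pi)/8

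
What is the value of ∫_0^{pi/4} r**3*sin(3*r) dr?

sqrt(2)*(-96*pi - 128 + 9*pi**3 + 36*pi**2)/3456

Integrate by parts 3 times (u = r^3, dv = sin(3*r) dr).
An antiderivative is F(r) = -r**3*cos(3*r)/3 + r**2*sin(3*r)/3 + 2*r*cos(3*r)/9 - 2*sin(3*r)/27.
Then F(pi/4) - F(0) = (sqrt(2)*(-96*pi - 128 + 9*pi**3 + 36*pi**2)/3456) - (0) = sqrt(2)*(-96*pi - 128 + 9*pi**3 + 36*pi**2)/3456.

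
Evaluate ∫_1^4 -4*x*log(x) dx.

15 - 64*log(2)

Integrate by parts once (u = ln x, dv = -4*x dx).
An antiderivative is F(x) = -x**2*(2*log(x) - 1).
Then F(4) - F(1) = (16 - 64*log(2)) - (1) = 15 - 64*log(2).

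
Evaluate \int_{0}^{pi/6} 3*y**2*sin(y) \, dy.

Integrate by parts twice (u = y^2, dv = 3*sin(y) dy).
An antiderivative is F(y) = -3*y**2*cos(y) + 6*y*sin(y) + 6*cos(y).
Then F(pi/6) - F(0) = (-sqrt(3)*pi**2/24 + pi/2 + 3*sqrt(3)) - (6) = -6 - sqrt(3)*pi**2/24 + pi/2 + 3*sqrt(3).

-6 - sqrt(3)*pi**2/24 + pi/2 + 3*sqrt(3)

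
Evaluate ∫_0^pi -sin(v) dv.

-2

An antiderivative is F(v) = cos(v).
Then F(pi) - F(0) = (-1) - (1) = -2.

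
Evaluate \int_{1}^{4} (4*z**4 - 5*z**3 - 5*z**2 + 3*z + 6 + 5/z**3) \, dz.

By the power rule, an antiderivative is F(z) = 4*z**5/5 - 5*z**4/4 - 5*z**3/3 + 3*z**2/2 + 6*z - 5/(2*z**2).
Then F(4) - F(1) = (211381/480) - (173/60) = 69999/160.

69999/160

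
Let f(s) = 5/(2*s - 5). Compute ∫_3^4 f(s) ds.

An antiderivative is F(s) = 5*log(2*s - 5)/2.
Then F(4) - F(3) = (5*log(3)/2) - (0) = 5*log(3)/2.

5*log(3)/2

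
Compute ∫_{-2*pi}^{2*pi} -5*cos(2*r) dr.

An antiderivative is F(r) = -5*sin(2*r)/2.
Then F(2*pi) - F(-2*pi) = (0) - (0) = 0.

0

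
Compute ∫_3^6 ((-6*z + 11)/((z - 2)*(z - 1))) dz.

-5*log(5) + 3*log(2)

Factor the denominator: z**2 - 3*z + 2 = (z - 1)(z - 2).
Partial fractions: (-6*z + 11)/((z - 2)*(z - 1)) = -5/(z - 1) - 1/(z - 2).
An antiderivative is F(z) = -log(z - 2) - 5*log(z - 1).
Then F(6) - F(3) = (-5*log(5) - 2*log(2)) - (-log(32)) = -5*log(5) + 3*log(2).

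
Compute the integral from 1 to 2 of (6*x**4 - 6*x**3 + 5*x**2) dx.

791/30

By the power rule, an antiderivative is F(x) = 6*x**5/5 - 3*x**4/2 + 5*x**3/3.
Then F(2) - F(1) = (416/15) - (41/30) = 791/30.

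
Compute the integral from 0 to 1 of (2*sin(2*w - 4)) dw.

Let u = 2*w - 4, so du = 2 dw. When w = 0, u = -4; when w = 1, u = -2.
The integral becomes ∫ sin(u) du from -4 to -2, with antiderivative -cos(u).
Back in w: F(w) = -cos(2*w - 4).
Then F(1) - F(0) = (-cos(2)) - (-cos(4)) = cos(4) - cos(2).

cos(4) - cos(2)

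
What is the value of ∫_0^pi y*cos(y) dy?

-2

Integrate by parts once (u = y, dv = cos(y) dy).
An antiderivative is F(y) = y*sin(y) + cos(y).
Then F(pi) - F(0) = (-1) - (1) = -2.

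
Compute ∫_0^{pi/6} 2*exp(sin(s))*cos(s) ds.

Let u = sin(s), so du = cos(s) ds. When s = 0, u = 0; when s = pi/6, u = 1/2.
The integral becomes 2·∫ exp(u) du from 0 to 1/2, with antiderivative 2*exp(u).
Back in s: F(s) = 2*exp(sin(s)).
Then F(pi/6) - F(0) = (2*exp(1/2)) - (2) = -2 + 2*exp(1/2).

-2 + 2*exp(1/2)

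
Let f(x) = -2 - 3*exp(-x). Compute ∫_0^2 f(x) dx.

-7 + 3*exp(-2)

An antiderivative is F(x) = -2*x + 3*exp(-x).
Then F(2) - F(0) = (-4 + 3*exp(-2)) - (3) = -7 + 3*exp(-2).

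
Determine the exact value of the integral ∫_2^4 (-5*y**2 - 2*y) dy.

-316/3

By the power rule, an antiderivative is F(y) = -5*y**3/3 - y**2.
Then F(4) - F(2) = (-368/3) - (-52/3) = -316/3.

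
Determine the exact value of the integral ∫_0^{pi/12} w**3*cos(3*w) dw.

-sqrt(2)/27 - sqrt(2)*pi/108 + sqrt(2)*pi**3/10368 + sqrt(2)*pi**2/864 + 2/27

Integrate by parts 3 times (u = w^3, dv = cos(3*w) dw).
An antiderivative is F(w) = w**3*sin(3*w)/3 + w**2*cos(3*w)/3 - 2*w*sin(3*w)/9 - 2*cos(3*w)/27.
Then F(pi/12) - F(0) = (sqrt(2)*(-384 - 96*pi + pi**3 + 12*pi**2)/10368) - (-2/27) = -sqrt(2)/27 - sqrt(2)*pi/108 + sqrt(2)*pi**3/10368 + sqrt(2)*pi**2/864 + 2/27.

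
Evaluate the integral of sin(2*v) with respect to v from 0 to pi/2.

1

An antiderivative is F(v) = -cos(2*v)/2.
Then F(pi/2) - F(0) = (1/2) - (-1/2) = 1.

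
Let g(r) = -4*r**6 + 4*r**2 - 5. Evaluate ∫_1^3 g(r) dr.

By the power rule, an antiderivative is F(r) = -4*r**7/7 + 4*r**3/3 - 5*r.
Then F(3) - F(1) = (-8601/7) - (-89/21) = -25714/21.

-25714/21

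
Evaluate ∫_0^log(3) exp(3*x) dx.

Let u = exp(x), so du = exp(x) dx. When x = 0, u = 1; when x = log(3), u = 3.
The integral becomes ∫ u**2 du from 1 to 3, with antiderivative u**3/3.
Back in x: F(x) = exp(3*x)/3.
Then F(log(3)) - F(0) = (9) - (1/3) = 26/3.

26/3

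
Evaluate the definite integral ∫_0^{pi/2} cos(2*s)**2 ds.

pi/4

Use the identity cos^2(2*s) = (1 + cos(4*s))/2.
An antiderivative is F(s) = s/2 + sin(4*s)/8.
Then F(pi/2) - F(0) = (pi/4) - (0) = pi/4.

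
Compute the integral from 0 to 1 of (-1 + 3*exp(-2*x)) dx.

(-3 + exp(2))*exp(-2)/2

An antiderivative is F(x) = -x - 3*exp(-2*x)/2.
Then F(1) - F(0) = (-1 - 3*exp(-2)/2) - (-3/2) = (-3 + exp(2))*exp(-2)/2.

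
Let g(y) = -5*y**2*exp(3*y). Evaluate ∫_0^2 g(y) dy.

10/27 - 130*exp(6)/27

Integrate by parts twice (u = y^2, dv = -5*exp(3*y) dy).
An antiderivative is F(y) = (-45*y**2 + 30*y - 10)*exp(3*y)/27.
Then F(2) - F(0) = (-130*exp(6)/27) - (-10/27) = 10/27 - 130*exp(6)/27.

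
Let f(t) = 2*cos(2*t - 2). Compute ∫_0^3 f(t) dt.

sin(4) + sin(2)

Let u = 2*t - 2, so du = 2 dt. When t = 0, u = -2; when t = 3, u = 4.
The integral becomes ∫ cos(u) du from -2 to 4, with antiderivative sin(u).
Back in t: F(t) = sin(2*t - 2).
Then F(3) - F(0) = (sin(4)) - (-sin(2)) = sin(4) + sin(2).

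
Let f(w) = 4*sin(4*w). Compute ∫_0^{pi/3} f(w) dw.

3/2

An antiderivative is F(w) = -cos(4*w).
Then F(pi/3) - F(0) = (1/2) - (-1) = 3/2.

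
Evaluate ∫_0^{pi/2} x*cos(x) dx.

-1 + pi/2

Integrate by parts once (u = x, dv = cos(x) dx).
An antiderivative is F(x) = x*sin(x) + cos(x).
Then F(pi/2) - F(0) = (pi/2) - (1) = -1 + pi/2.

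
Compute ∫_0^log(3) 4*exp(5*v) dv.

Let u = exp(v), so du = exp(v) dv. When v = 0, u = 1; when v = log(3), u = 3.
The integral becomes 4·∫ u**4 du from 1 to 3, with antiderivative 4*u**5/5.
Back in v: F(v) = 4*exp(5*v)/5.
Then F(log(3)) - F(0) = (972/5) - (4/5) = 968/5.

968/5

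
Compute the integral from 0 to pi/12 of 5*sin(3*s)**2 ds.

Use the identity sin^2(3*s) = (1 - cos(6*s))/2.
An antiderivative is F(s) = 5*s/2 - 5*sin(6*s)/12.
Then F(pi/12) - F(0) = (-5/12 + 5*pi/24) - (0) = -5/12 + 5*pi/24.

-5/12 + 5*pi/24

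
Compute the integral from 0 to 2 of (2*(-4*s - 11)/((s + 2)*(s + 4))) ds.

Factor the denominator: s**2 + 6*s + 8 = (s + 4)(s + 2).
Partial fractions: 2*(-4*s - 11)/((s + 2)*(s + 4)) = -5/(s + 4) - 3/(s + 2).
An antiderivative is F(s) = -3*log(s + 2) - 5*log(s + 4).
Then F(2) - F(0) = (-11*log(2) - 5*log(3)) - (-13*log(2)) = -5*log(3) + 2*log(2).

-5*log(3) + 2*log(2)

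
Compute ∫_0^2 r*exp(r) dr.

1 + exp(2)

Integrate by parts once (u = r, dv = exp(r) dr).
An antiderivative is F(r) = (r - 1)*exp(r).
Then F(2) - F(0) = (exp(2)) - (-1) = 1 + exp(2).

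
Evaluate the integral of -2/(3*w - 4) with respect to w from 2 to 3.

-2*log(5)/3 + 2*log(2)/3

An antiderivative is F(w) = -2*log(3*w - 4)/3.
Then F(3) - F(2) = (-2*log(5)/3) - (-2*log(2)/3) = -2*log(5)/3 + 2*log(2)/3.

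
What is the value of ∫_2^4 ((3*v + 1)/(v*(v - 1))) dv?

Factor the denominator: v**2 - v = v(v - 1).
Partial fractions: (3*v + 1)/(v*(v - 1)) = -1/v + 4/(v - 1).
An antiderivative is F(v) = -log(v) + 4*log(v - 1).
Then F(4) - F(2) = (log(81/4)) - (-log(2)) = log(81/2).

log(81/2)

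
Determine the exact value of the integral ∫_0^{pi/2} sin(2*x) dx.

An antiderivative is F(x) = -cos(2*x)/2.
Then F(pi/2) - F(0) = (1/2) - (-1/2) = 1.

1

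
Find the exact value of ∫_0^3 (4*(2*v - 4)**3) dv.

-120

Let u = 2*v - 4, so du = 2 dv. When v = 0, u = -4; when v = 3, u = 2.
The integral becomes 2·∫ u**3 du from -4 to 2, with antiderivative u**4/2.
Back in v: F(v) = (2*v - 4)**4/2.
Then F(3) - F(0) = (8) - (128) = -120.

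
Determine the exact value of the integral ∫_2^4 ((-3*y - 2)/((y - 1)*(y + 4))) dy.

Factor the denominator: y**2 + 3*y - 4 = (y + 4)(y - 1).
Partial fractions: (-3*y - 2)/((y - 1)*(y + 4)) = -2/(y + 4) - 1/(y - 1).
An antiderivative is F(y) = -log(y - 1) - 2*log(y + 4).
Then F(4) - F(2) = (-6*log(2) - log(3)) - (-log(36)) = log(3/16).

log(3/16)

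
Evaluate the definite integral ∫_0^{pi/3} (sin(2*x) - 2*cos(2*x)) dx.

An antiderivative is F(x) = -sin(2*x) - cos(2*x)/2.
Then F(pi/3) - F(0) = (1/4 - sqrt(3)/2) - (-1/2) = 3/4 - sqrt(3)/2.

3/4 - sqrt(3)/2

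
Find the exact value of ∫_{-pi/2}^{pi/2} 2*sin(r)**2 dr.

pi

Use the identity sin^2(r) = (1 - cos(2*r))/2.
An antiderivative is F(r) = r - sin(2*r)/2.
Then F(pi/2) - F(-pi/2) = (pi/2) - (-pi/2) = pi.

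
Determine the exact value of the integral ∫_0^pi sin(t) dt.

An antiderivative is F(t) = -cos(t).
Then F(pi) - F(0) = (1) - (-1) = 2.

2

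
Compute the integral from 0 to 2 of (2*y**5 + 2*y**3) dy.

88/3

By the power rule, an antiderivative is F(y) = y**6/3 + y**4/2.
Then F(2) - F(0) = (88/3) - (0) = 88/3.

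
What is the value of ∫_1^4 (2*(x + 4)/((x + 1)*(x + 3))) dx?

-log(7) - log(2) + 3*log(5)

Factor the denominator: x**2 + 4*x + 3 = (x + 3)(x + 1).
Partial fractions: 2*(x + 4)/((x + 1)*(x + 3)) = -1/(x + 3) + 3/(x + 1).
An antiderivative is F(x) = 3*log(x + 1) - log(x + 3).
Then F(4) - F(1) = (-log(7) + 3*log(5)) - (log(2)) = -log(7) - log(2) + 3*log(5).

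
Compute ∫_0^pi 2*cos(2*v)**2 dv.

pi

Use the identity cos^2(2*v) = (1 + cos(4*v))/2.
An antiderivative is F(v) = v + sin(4*v)/4.
Then F(pi) - F(0) = (pi) - (0) = pi.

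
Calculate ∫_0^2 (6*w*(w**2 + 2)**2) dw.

Let u = w**2 + 2, so du = 2*w dw. When w = 0, u = 2; when w = 2, u = 6.
The integral becomes 3·∫ u**2 du from 2 to 6, with antiderivative u**3.
Back in w: F(w) = (w**2 + 2)**3.
Then F(2) - F(0) = (216) - (8) = 208.

208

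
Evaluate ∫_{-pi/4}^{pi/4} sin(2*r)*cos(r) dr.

0

Use the identity sin(2*r)cos(r) = [sin(3*r) + sin(r)]/2.
An antiderivative is F(r) = -cos(r)/2 - cos(3*r)/6.
Then F(pi/4) - F(-pi/4) = (-sqrt(2)/6) - (-sqrt(2)/6) = 0.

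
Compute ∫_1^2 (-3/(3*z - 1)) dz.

An antiderivative is F(z) = -log(3*z - 1).
Then F(2) - F(1) = (-log(5)) - (-log(2)) = log(2/5).

log(2/5)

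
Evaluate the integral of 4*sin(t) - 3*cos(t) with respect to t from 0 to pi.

An antiderivative is F(t) = -3*sin(t) - 4*cos(t).
Then F(pi) - F(0) = (4) - (-4) = 8.

8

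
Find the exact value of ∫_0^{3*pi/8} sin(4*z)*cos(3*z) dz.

4/7 - 3*sqrt(2 - sqrt(2))/14

Use the identity sin(4*z)cos(3*z) = [sin(7*z) + sin(z)]/2.
An antiderivative is F(z) = -cos(z)/2 - cos(7*z)/14.
Then F(3*pi/8) - F(0) = (-3*sqrt(2 - sqrt(2))/14) - (-4/7) = 4/7 - 3*sqrt(2 - sqrt(2))/14.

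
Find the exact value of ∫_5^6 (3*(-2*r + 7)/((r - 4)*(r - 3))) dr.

Factor the denominator: r**2 - 7*r + 12 = (r - 3)(r - 4).
Partial fractions: 3*(-2*r + 7)/((r - 4)*(r - 3)) = -3/(r - 3) - 3/(r - 4).
An antiderivative is F(r) = -3*log(r - 4) - 3*log(r - 3).
Then F(6) - F(5) = (-3*log(3) - 3*log(2)) - (-log(8)) = -log(27).

-log(27)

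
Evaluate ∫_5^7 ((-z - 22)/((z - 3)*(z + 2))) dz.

-4*log(7) - 5*log(2) + 8*log(3)

Factor the denominator: z**2 - z - 6 = (z + 2)(z - 3).
Partial fractions: (-z - 22)/((z - 3)*(z + 2)) = 4/(z + 2) - 5/(z - 3).
An antiderivative is F(z) = -5*log(z - 3) + 4*log(z + 2).
Then F(7) - F(5) = (-10*log(2) + 8*log(3)) - (-5*log(2) + 4*log(7)) = -4*log(7) - 5*log(2) + 8*log(3).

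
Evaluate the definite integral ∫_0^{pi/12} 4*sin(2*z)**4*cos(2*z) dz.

Let u = sin(2*z), so du = 2*cos(2*z) dz. When z = 0, u = 0; when z = pi/12, u = 1/2.
The integral becomes 2·∫ u**4 du from 0 to 1/2, with antiderivative 2*u**5/5.
Back in z: F(z) = 2*sin(2*z)**5/5.
Then F(pi/12) - F(0) = (1/80) - (0) = 1/80.

1/80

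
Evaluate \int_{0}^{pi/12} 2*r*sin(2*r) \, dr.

-sqrt(3)*pi/24 + 1/4

Integrate by parts once (u = r, dv = 2*sin(2*r) dr).
An antiderivative is F(r) = -r*cos(2*r) + sin(2*r)/2.
Then F(pi/12) - F(0) = (-sqrt(3)*pi/24 + 1/4) - (0) = -sqrt(3)*pi/24 + 1/4.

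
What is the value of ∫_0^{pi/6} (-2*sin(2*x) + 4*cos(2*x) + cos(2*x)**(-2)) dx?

An antiderivative is F(x) = 2*sin(2*x) + cos(2*x) + tan(2*x)/2.
Then F(pi/6) - F(0) = (1/2 + 3*sqrt(3)/2) - (1) = -1/2 + 3*sqrt(3)/2.

-1/2 + 3*sqrt(3)/2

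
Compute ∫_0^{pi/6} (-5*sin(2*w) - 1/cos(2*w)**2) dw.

-5/4 - sqrt(3)/2

An antiderivative is F(w) = 5*cos(2*w)/2 - tan(2*w)/2.
Then F(pi/6) - F(0) = (5/4 - sqrt(3)/2) - (5/2) = -5/4 - sqrt(3)/2.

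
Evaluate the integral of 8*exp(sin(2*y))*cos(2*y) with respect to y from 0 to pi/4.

Let u = sin(2*y), so du = 2*cos(2*y) dy. When y = 0, u = 0; when y = pi/4, u = 1.
The integral becomes 4·∫ exp(u) du from 0 to 1, with antiderivative 4*exp(u).
Back in y: F(y) = 4*exp(sin(2*y)).
Then F(pi/4) - F(0) = (4*E) - (4) = -4 + 4*E.

-4 + 4*E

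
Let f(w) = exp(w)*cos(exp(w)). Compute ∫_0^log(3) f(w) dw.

-sin(1) + sin(3)

Let u = exp(w), so du = exp(w) dw. When w = 0, u = 1; when w = log(3), u = 3.
The integral becomes ∫ cos(u) du from 1 to 3, with antiderivative sin(u).
Back in w: F(w) = sin(exp(w)).
Then F(log(3)) - F(0) = (sin(3)) - (sin(1)) = -sin(1) + sin(3).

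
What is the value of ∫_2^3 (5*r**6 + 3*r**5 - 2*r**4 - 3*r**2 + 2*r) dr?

119337/70

By the power rule, an antiderivative is F(r) = 5*r**7/7 + r**6/2 - 2*r**5/5 - r**3 + r**2.
Then F(3) - F(2) = (126801/70) - (3732/35) = 119337/70.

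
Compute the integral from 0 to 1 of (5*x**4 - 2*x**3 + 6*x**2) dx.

By the power rule, an antiderivative is F(x) = x**5 - x**4/2 + 2*x**3.
Then F(1) - F(0) = (5/2) - (0) = 5/2.

5/2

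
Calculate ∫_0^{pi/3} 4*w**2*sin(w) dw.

Integrate by parts twice (u = w^2, dv = 4*sin(w) dw).
An antiderivative is F(w) = -4*w**2*cos(w) + 8*w*sin(w) + 8*cos(w).
Then F(pi/3) - F(0) = (-2*pi**2/9 + 4 + 4*sqrt(3)*pi/3) - (8) = -4 - 2*pi**2/9 + 4*sqrt(3)*pi/3.

-4 - 2*pi**2/9 + 4*sqrt(3)*pi/3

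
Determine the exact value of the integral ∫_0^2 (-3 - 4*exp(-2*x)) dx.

-8 + 2*exp(-4)

An antiderivative is F(x) = -3*x + 2*exp(-2*x).
Then F(2) - F(0) = (-6 + 2*exp(-4)) - (2) = -8 + 2*exp(-4).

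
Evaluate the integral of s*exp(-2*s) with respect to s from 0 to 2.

(-5 + exp(4))*exp(-4)/4

Integrate by parts once (u = s, dv = exp(-2*s) ds).
An antiderivative is F(s) = (-2*s - 1)*exp(-2*s)/4.
Then F(2) - F(0) = (-5*exp(-4)/4) - (-1/4) = (-5 + exp(4))*exp(-4)/4.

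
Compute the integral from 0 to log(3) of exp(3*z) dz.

26/3

Let u = exp(z), so du = exp(z) dz. When z = 0, u = 1; when z = log(3), u = 3.
The integral becomes ∫ u**2 du from 1 to 3, with antiderivative u**3/3.
Back in z: F(z) = exp(3*z)/3.
Then F(log(3)) - F(0) = (9) - (1/3) = 26/3.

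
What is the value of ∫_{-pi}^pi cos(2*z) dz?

An antiderivative is F(z) = sin(2*z)/2.
Then F(pi) - F(-pi) = (0) - (0) = 0.

0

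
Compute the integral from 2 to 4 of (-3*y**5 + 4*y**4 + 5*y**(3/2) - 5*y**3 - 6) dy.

By the power rule, an antiderivative is F(y) = -y**6/2 + 2*y**(5/2) + 4*y**5/5 - 5*y**4/4 - 6*y.
Then F(4) - F(2) = (-7544/5) - (-192/5 + 8*sqrt(2)) = -7352/5 - 8*sqrt(2).

-7352/5 - 8*sqrt(2)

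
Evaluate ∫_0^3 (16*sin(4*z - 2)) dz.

4*cos(2) - 4*cos(10)

Let u = 4*z - 2, so du = 4 dz. When z = 0, u = -2; when z = 3, u = 10.
The integral becomes 4·∫ sin(u) du from -2 to 10, with antiderivative -4*cos(u).
Back in z: F(z) = -4*cos(4*z - 2).
Then F(3) - F(0) = (-4*cos(10)) - (-4*cos(2)) = 4*cos(2) - 4*cos(10).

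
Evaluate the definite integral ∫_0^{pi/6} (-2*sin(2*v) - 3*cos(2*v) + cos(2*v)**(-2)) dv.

An antiderivative is F(v) = -3*sin(2*v)/2 + cos(2*v) + tan(2*v)/2.
Then F(pi/6) - F(0) = (1/2 - sqrt(3)/4) - (1) = -1/2 - sqrt(3)/4.

-1/2 - sqrt(3)/4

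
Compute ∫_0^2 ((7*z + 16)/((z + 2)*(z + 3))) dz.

Factor the denominator: z**2 + 5*z + 6 = (z + 3)(z + 2).
Partial fractions: (7*z + 16)/((z + 2)*(z + 3)) = 5/(z + 3) + 2/(z + 2).
An antiderivative is F(z) = 2*log(z + 2) + 5*log(z + 3).
Then F(2) - F(0) = (4*log(2) + 5*log(5)) - (2*log(2) + 5*log(3)) = -5*log(3) + 2*log(2) + 5*log(5).

-5*log(3) + 2*log(2) + 5*log(5)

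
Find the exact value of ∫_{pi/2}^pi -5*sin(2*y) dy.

5

An antiderivative is F(y) = 5*cos(2*y)/2.
Then F(pi) - F(pi/2) = (5/2) - (-5/2) = 5.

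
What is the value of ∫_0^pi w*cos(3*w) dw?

Integrate by parts once (u = w, dv = cos(3*w) dw).
An antiderivative is F(w) = w*sin(3*w)/3 + cos(3*w)/9.
Then F(pi) - F(0) = (-1/9) - (1/9) = -2/9.

-2/9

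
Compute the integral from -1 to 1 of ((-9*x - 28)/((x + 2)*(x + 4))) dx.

Factor the denominator: x**2 + 6*x + 8 = (x + 4)(x + 2).
Partial fractions: (-9*x - 28)/((x + 2)*(x + 4)) = -4/(x + 4) - 5/(x + 2).
An antiderivative is F(x) = -5*log(x + 2) - 4*log(x + 4).
Then F(1) - F(-1) = (-4*log(5) - 5*log(3)) - (-log(81)) = -4*log(5) - log(3).

-4*log(5) - log(3)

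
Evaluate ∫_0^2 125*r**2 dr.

1000/3

Let u = 5*r, so du = 5 dr. When r = 0, u = 0; when r = 2, u = 10.
The integral becomes ∫ u**2 du from 0 to 10, with antiderivative u**3/3.
Back in r: F(r) = 125*r**3/3.
Then F(2) - F(0) = (1000/3) - (0) = 1000/3.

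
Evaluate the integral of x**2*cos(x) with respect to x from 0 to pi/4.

sqrt(2)*(-32 + pi**2 + 8*pi)/32

Integrate by parts twice (u = x^2, dv = cos(x) dx).
An antiderivative is F(x) = x**2*sin(x) + 2*x*cos(x) - 2*sin(x).
Then F(pi/4) - F(0) = (sqrt(2)*(-32 + pi**2 + 8*pi)/32) - (0) = sqrt(2)*(-32 + pi**2 + 8*pi)/32.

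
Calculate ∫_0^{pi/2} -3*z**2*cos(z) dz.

Integrate by parts twice (u = z^2, dv = -3*cos(z) dz).
An antiderivative is F(z) = -3*z**2*sin(z) - 6*z*cos(z) + 6*sin(z).
Then F(pi/2) - F(0) = (6 - 3*pi**2/4) - (0) = 6 - 3*pi**2/4.

6 - 3*pi**2/4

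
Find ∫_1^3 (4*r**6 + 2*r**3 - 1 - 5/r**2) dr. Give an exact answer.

By the power rule, an antiderivative is F(r) = 4*r**7/7 + r**4/2 - r + 5/r.
Then F(3) - F(1) = (54133/42) - (71/14) = 26960/21.

26960/21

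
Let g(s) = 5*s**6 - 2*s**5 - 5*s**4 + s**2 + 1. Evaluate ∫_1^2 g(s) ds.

By the power rule, an antiderivative is F(s) = 5*s**7/7 - s**6/3 - s**5 + s**3/3 + s.
Then F(2) - F(1) = (898/21) - (5/7) = 883/21.

883/21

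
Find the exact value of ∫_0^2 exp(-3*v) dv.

An antiderivative is F(v) = -exp(-3*v)/3.
Then F(2) - F(0) = (-exp(-6)/3) - (-1/3) = -(1 - exp(6))*exp(-6)/3.

-(1 - exp(6))*exp(-6)/3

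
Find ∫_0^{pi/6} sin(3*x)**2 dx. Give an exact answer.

pi/12

Use the identity sin^2(3*x) = (1 - cos(6*x))/2.
An antiderivative is F(x) = x/2 - sin(6*x)/12.
Then F(pi/6) - F(0) = (pi/12) - (0) = pi/12.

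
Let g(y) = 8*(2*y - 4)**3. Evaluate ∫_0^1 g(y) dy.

-240

Let u = 2*y - 4, so du = 2 dy. When y = 0, u = -4; when y = 1, u = -2.
The integral becomes 4·∫ u**3 du from -4 to -2, with antiderivative u**4.
Back in y: F(y) = (2*y - 4)**4.
Then F(1) - F(0) = (16) - (256) = -240.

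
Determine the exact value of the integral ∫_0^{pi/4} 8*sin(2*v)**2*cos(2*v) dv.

Let u = sin(2*v), so du = 2*cos(2*v) dv. When v = 0, u = 0; when v = pi/4, u = 1.
The integral becomes 4·∫ u**2 du from 0 to 1, with antiderivative 4*u**3/3.
Back in v: F(v) = 4*sin(2*v)**3/3.
Then F(pi/4) - F(0) = (4/3) - (0) = 4/3.

4/3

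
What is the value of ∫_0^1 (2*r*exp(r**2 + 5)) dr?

-exp(5) + exp(6)

Let u = r**2 + 5, so du = 2*r dr. When r = 0, u = 5; when r = 1, u = 6.
The integral becomes ∫ exp(u) du from 5 to 6, with antiderivative exp(u).
Back in r: F(r) = exp(r**2 + 5).
Then F(1) - F(0) = (exp(6)) - (exp(5)) = -exp(5) + exp(6).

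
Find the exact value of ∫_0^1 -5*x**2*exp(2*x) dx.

5/4 - 5*exp(2)/4

Integrate by parts twice (u = x^2, dv = -5*exp(2*x) dx).
An antiderivative is F(x) = (-10*x**2 + 10*x - 5)*exp(2*x)/4.
Then F(1) - F(0) = (-5*exp(2)/4) - (-5/4) = 5/4 - 5*exp(2)/4.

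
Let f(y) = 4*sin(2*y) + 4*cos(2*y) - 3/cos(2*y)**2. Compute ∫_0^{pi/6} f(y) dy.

An antiderivative is F(y) = 2*sin(2*y) - 2*cos(2*y) - 3*tan(2*y)/2.
Then F(pi/6) - F(0) = (-1 - sqrt(3)/2) - (-2) = 1 - sqrt(3)/2.

1 - sqrt(3)/2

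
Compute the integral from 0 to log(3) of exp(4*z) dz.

Let u = exp(z), so du = exp(z) dz. When z = 0, u = 1; when z = log(3), u = 3.
The integral becomes ∫ u**3 du from 1 to 3, with antiderivative u**4/4.
Back in z: F(z) = exp(4*z)/4.
Then F(log(3)) - F(0) = (81/4) - (1/4) = 20.

20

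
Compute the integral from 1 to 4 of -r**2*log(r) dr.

Integrate by parts once (u = ln r, dv = -r**2 dr).
An antiderivative is F(r) = -r**3*(3*log(r) - 1)/9.
Then F(4) - F(1) = (64/9 - 128*log(2)/3) - (1/9) = 7 - 128*log(2)/3.

7 - 128*log(2)/3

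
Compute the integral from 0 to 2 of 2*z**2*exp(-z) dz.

Integrate by parts twice (u = z^2, dv = 2*exp(-z) dz).
An antiderivative is F(z) = (-2*z**2 - 4*z - 4)*exp(-z).
Then F(2) - F(0) = (-20*exp(-2)) - (-4) = 4 - 20*exp(-2).

4 - 20*exp(-2)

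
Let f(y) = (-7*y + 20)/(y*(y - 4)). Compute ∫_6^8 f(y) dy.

-12*log(2) + 5*log(3)

Factor the denominator: y**2 - 4*y = y(y - 4).
Partial fractions: (-7*y + 20)/(y*(y - 4)) = -5/y - 2/(y - 4).
An antiderivative is F(y) = -5*log(y) - 2*log(y - 4).
Then F(8) - F(6) = (-19*log(2)) - (-5*log(3) - 7*log(2)) = -12*log(2) + 5*log(3).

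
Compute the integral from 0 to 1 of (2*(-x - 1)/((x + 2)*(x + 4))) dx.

Factor the denominator: x**2 + 6*x + 8 = (x + 4)(x + 2).
Partial fractions: 2*(-x - 1)/((x + 2)*(x + 4)) = -3/(x + 4) + 1/(x + 2).
An antiderivative is F(x) = log(x + 2) - 3*log(x + 4).
Then F(1) - F(0) = (-3*log(5) + log(3)) - (-log(32)) = -3*log(5) + log(3) + 5*log(2).

-3*log(5) + log(3) + 5*log(2)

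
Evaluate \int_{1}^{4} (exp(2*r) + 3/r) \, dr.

-exp(2)/2 + log(64) + exp(8)/2

An antiderivative is F(r) = exp(2*r)/2 + 3*log(r).
Then F(4) - F(1) = (log(64) + exp(8)/2) - (exp(2)/2) = -exp(2)/2 + log(64) + exp(8)/2.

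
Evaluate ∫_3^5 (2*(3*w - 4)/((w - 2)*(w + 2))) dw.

Factor the denominator: w**2 - 4 = (w + 2)(w - 2).
Partial fractions: 2*(3*w - 4)/((w - 2)*(w + 2)) = 5/(w + 2) + 1/(w - 2).
An antiderivative is F(w) = log(w - 2) + 5*log(w + 2).
Then F(5) - F(3) = (log(3) + 5*log(7)) - (5*log(5)) = -5*log(5) + log(3) + 5*log(7).

-5*log(5) + log(3) + 5*log(7)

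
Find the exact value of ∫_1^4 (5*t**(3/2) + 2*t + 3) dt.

By the power rule, an antiderivative is F(t) = 2*t**(5/2) + t**2 + 3*t.
Then F(4) - F(1) = (92) - (6) = 86.

86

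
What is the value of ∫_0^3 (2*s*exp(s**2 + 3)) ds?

-exp(3) + exp(12)

Let u = s**2 + 3, so du = 2*s ds. When s = 0, u = 3; when s = 3, u = 12.
The integral becomes ∫ exp(u) du from 3 to 12, with antiderivative exp(u).
Back in s: F(s) = exp(s**2 + 3).
Then F(3) - F(0) = (exp(12)) - (exp(3)) = -exp(3) + exp(12).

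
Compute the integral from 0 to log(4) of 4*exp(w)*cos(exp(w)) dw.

-4*sin(1) + 4*sin(4)

Let u = exp(w), so du = exp(w) dw. When w = 0, u = 1; when w = log(4), u = 4.
The integral becomes 4·∫ cos(u) du from 1 to 4, with antiderivative 4*sin(u).
Back in w: F(w) = 4*sin(exp(w)).
Then F(log(4)) - F(0) = (4*sin(4)) - (4*sin(1)) = -4*sin(1) + 4*sin(4).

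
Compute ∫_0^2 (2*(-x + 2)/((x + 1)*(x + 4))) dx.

Factor the denominator: x**2 + 5*x + 4 = (x + 4)(x + 1).
Partial fractions: 2*(-x + 2)/((x + 1)*(x + 4)) = -4/(x + 4) + 2/(x + 1).
An antiderivative is F(x) = 2*log(x + 1) - 4*log(x + 4).
Then F(2) - F(0) = (-4*log(2) - 2*log(3)) - (-8*log(2)) = log(16/9).

log(16/9)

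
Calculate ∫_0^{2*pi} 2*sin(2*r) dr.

An antiderivative is F(r) = -cos(2*r).
Then F(2*pi) - F(0) = (-1) - (-1) = 0.

0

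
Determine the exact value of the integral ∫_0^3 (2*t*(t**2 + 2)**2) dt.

Let u = t**2 + 2, so du = 2*t dt. When t = 0, u = 2; when t = 3, u = 11.
The integral becomes ∫ u**2 du from 2 to 11, with antiderivative u**3/3.
Back in t: F(t) = (t**2 + 2)**3/3.
Then F(3) - F(0) = (1331/3) - (8/3) = 441.

441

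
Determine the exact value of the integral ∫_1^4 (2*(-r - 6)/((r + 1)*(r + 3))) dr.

Factor the denominator: r**2 + 4*r + 3 = (r + 3)(r + 1).
Partial fractions: 2*(-r - 6)/((r + 1)*(r + 3)) = 3/(r + 3) - 5/(r + 1).
An antiderivative is F(r) = -5*log(r + 1) + 3*log(r + 3).
Then F(4) - F(1) = (-5*log(5) + 3*log(7)) - (log(2)) = -5*log(5) - log(2) + 3*log(7).

-5*log(5) - log(2) + 3*log(7)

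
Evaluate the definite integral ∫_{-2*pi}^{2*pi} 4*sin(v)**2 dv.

8*pi

Use the identity sin^2(v) = (1 - cos(2*v))/2.
An antiderivative is F(v) = 2*v - sin(2*v).
Then F(2*pi) - F(-2*pi) = (4*pi) - (-4*pi) = 8*pi.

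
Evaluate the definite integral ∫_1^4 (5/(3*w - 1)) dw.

-5*log(2)/3 + 5*log(11)/3

An antiderivative is F(w) = 5*log(3*w - 1)/3.
Then F(4) - F(1) = (5*log(11)/3) - (5*log(2)/3) = -5*log(2)/3 + 5*log(11)/3.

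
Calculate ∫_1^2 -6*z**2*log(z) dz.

14/3 - 16*log(2)

Integrate by parts once (u = ln z, dv = -6*z**2 dz).
An antiderivative is F(z) = -2*z**3*(3*log(z) - 1)/3.
Then F(2) - F(1) = (16/3 - 16*log(2)) - (2/3) = 14/3 - 16*log(2).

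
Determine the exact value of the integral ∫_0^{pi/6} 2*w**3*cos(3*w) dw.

-2*pi/27 + pi**3/324 + 4/27

Integrate by parts 3 times (u = w^3, dv = 2*cos(3*w) dw).
An antiderivative is F(w) = 2*w**3*sin(3*w)/3 + 2*w**2*cos(3*w)/3 - 4*w*sin(3*w)/9 - 4*cos(3*w)/27.
Then F(pi/6) - F(0) = (pi*(-24 + pi**2)/324) - (-4/27) = -2*pi/27 + pi**3/324 + 4/27.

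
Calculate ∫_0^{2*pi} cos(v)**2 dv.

pi

Use the identity cos^2(v) = (1 + cos(2*v))/2.
An antiderivative is F(v) = v/2 + sin(2*v)/4.
Then F(2*pi) - F(0) = (pi) - (0) = pi.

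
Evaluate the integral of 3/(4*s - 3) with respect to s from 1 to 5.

3*log(17)/4

An antiderivative is F(s) = 3*log(4*s - 3)/4.
Then F(5) - F(1) = (3*log(17)/4) - (0) = 3*log(17)/4.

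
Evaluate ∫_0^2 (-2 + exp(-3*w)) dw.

-11/3 - exp(-6)/3

An antiderivative is F(w) = -2*w - exp(-3*w)/3.
Then F(2) - F(0) = (-4 - exp(-6)/3) - (-1/3) = -11/3 - exp(-6)/3.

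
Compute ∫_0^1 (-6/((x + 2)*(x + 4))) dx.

-3*log(3) - 3*log(2) + 3*log(5)

Factor the denominator: x**2 + 6*x + 8 = (x + 4)(x + 2).
Partial fractions: -6/((x + 2)*(x + 4)) = 3/(x + 4) - 3/(x + 2).
An antiderivative is F(x) = -3*log(x + 2) + 3*log(x + 4).
Then F(1) - F(0) = (-3*log(3) + 3*log(5)) - (log(8)) = -3*log(3) - 3*log(2) + 3*log(5).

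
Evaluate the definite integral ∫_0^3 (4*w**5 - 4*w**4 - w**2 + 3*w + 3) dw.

3051/10

By the power rule, an antiderivative is F(w) = 2*w**6/3 - 4*w**5/5 - w**3/3 + 3*w**2/2 + 3*w.
Then F(3) - F(0) = (3051/10) - (0) = 3051/10.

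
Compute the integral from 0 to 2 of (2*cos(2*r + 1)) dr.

sin(5) - sin(1)

Let u = 2*r + 1, so du = 2 dr. When r = 0, u = 1; when r = 2, u = 5.
The integral becomes ∫ cos(u) du from 1 to 5, with antiderivative sin(u).
Back in r: F(r) = sin(2*r + 1).
Then F(2) - F(0) = (sin(5)) - (sin(1)) = sin(5) - sin(1).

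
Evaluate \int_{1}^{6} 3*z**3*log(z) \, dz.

-3885/16 + 972*log(2) + 972*log(3)

Integrate by parts once (u = ln z, dv = 3*z**3 dz).
An antiderivative is F(z) = 3*z**4*(4*log(z) - 1)/16.
Then F(6) - F(1) = (-243 + 972*log(2) + 972*log(3)) - (-3/16) = -3885/16 + 972*log(2) + 972*log(3).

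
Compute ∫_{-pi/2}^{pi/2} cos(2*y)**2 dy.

pi/2

Use the identity cos^2(2*y) = (1 + cos(4*y))/2.
An antiderivative is F(y) = y/2 + sin(4*y)/8.
Then F(pi/2) - F(-pi/2) = (pi/4) - (-pi/4) = pi/2.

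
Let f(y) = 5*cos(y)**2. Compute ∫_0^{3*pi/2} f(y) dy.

15*pi/4

Use the identity cos^2(y) = (1 + cos(2*y))/2.
An antiderivative is F(y) = 5*y/2 + 5*sin(2*y)/4.
Then F(3*pi/2) - F(0) = (15*pi/4) - (0) = 15*pi/4.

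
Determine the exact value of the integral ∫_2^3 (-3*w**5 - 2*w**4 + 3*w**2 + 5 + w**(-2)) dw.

By the power rule, an antiderivative is F(w) = -w**6/2 - 2*w**5/5 + w**3 + 5*w - 1/w.
Then F(3) - F(2) = (-12601/30) - (-273/10) = -5891/15.

-5891/15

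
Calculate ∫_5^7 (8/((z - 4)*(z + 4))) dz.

log(27/11)

Factor the denominator: z**2 - 16 = (z + 4)(z - 4).
Partial fractions: 8/((z - 4)*(z + 4)) = -1/(z + 4) + 1/(z - 4).
An antiderivative is F(z) = log(z - 4) - log(z + 4).
Then F(7) - F(5) = (log(3/11)) - (-log(9)) = log(27/11).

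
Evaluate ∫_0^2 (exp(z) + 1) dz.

An antiderivative is F(z) = z + exp(z).
Then F(2) - F(0) = (2 + exp(2)) - (1) = 1 + exp(2).

1 + exp(2)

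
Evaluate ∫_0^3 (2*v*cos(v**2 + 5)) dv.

-sin(5) + sin(14)

Let u = v**2 + 5, so du = 2*v dv. When v = 0, u = 5; when v = 3, u = 14.
The integral becomes ∫ cos(u) du from 5 to 14, with antiderivative sin(u).
Back in v: F(v) = sin(v**2 + 5).
Then F(3) - F(0) = (sin(14)) - (sin(5)) = -sin(5) + sin(14).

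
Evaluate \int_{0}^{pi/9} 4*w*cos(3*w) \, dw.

Integrate by parts once (u = w, dv = 4*cos(3*w) dw).
An antiderivative is F(w) = 4*w*sin(3*w)/3 + 4*cos(3*w)/9.
Then F(pi/9) - F(0) = (2/9 + 2*sqrt(3)*pi/27) - (4/9) = -2/9 + 2*sqrt(3)*pi/27.

-2/9 + 2*sqrt(3)*pi/27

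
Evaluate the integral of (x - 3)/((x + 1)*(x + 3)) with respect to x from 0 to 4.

-3*log(3) - 2*log(5) + 3*log(7)

Factor the denominator: x**2 + 4*x + 3 = (x + 3)(x + 1).
Partial fractions: (x - 3)/((x + 1)*(x + 3)) = 3/(x + 3) - 2/(x + 1).
An antiderivative is F(x) = -2*log(x + 1) + 3*log(x + 3).
Then F(4) - F(0) = (-2*log(5) + 3*log(7)) - (log(27)) = -3*log(3) - 2*log(5) + 3*log(7).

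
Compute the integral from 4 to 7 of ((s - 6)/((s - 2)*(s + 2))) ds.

log(9/10)

Factor the denominator: s**2 - 4 = (s + 2)(s - 2).
Partial fractions: (s - 6)/((s - 2)*(s + 2)) = 2/(s + 2) - 1/(s - 2).
An antiderivative is F(s) = -log(s - 2) + 2*log(s + 2).
Then F(7) - F(4) = (log(81/5)) - (log(18)) = log(9/10).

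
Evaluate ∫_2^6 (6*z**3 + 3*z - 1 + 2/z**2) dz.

By the power rule, an antiderivative is F(z) = 3*z**4/2 + 3*z**2/2 - z - 2/z.
Then F(6) - F(2) = (5975/3) - (27) = 5894/3.

5894/3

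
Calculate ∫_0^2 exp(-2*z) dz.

-(1 - exp(4))*exp(-4)/2

An antiderivative is F(z) = -exp(-2*z)/2.
Then F(2) - F(0) = (-exp(-4)/2) - (-1/2) = -(1 - exp(4))*exp(-4)/2.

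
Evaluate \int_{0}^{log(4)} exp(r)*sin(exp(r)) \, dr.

Let u = exp(r), so du = exp(r) dr. When r = 0, u = 1; when r = log(4), u = 4.
The integral becomes ∫ sin(u) du from 1 to 4, with antiderivative -cos(u).
Back in r: F(r) = -cos(exp(r)).
Then F(log(4)) - F(0) = (-cos(4)) - (-cos(1)) = cos(1) - cos(4).

cos(1) - cos(4)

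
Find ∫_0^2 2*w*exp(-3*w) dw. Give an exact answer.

2/9 - 14*exp(-6)/9

Integrate by parts once (u = w, dv = 2*exp(-3*w) dw).
An antiderivative is F(w) = (-6*w - 2)*exp(-3*w)/9.
Then F(2) - F(0) = (-14*exp(-6)/9) - (-2/9) = 2/9 - 14*exp(-6)/9.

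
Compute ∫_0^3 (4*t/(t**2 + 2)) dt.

-2*log(2) + 2*log(11)

Let u = t**2 + 2, so du = 2*t dt. When t = 0, u = 2; when t = 3, u = 11.
The integral becomes 2·∫ 1/u du from 2 to 11, with antiderivative 2*log(u).
Back in t: F(t) = 2*log(t**2 + 2).
Then F(3) - F(0) = (2*log(11)) - (log(4)) = -2*log(2) + 2*log(11).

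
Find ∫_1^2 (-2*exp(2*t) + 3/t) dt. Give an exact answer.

An antiderivative is F(t) = -exp(2*t) + 3*log(t).
Then F(2) - F(1) = (-exp(4) + log(8)) - (-exp(2)) = -exp(4) + log(8) + exp(2).

-exp(4) + log(8) + exp(2)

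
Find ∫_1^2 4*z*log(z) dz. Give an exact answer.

-3 + 8*log(2)

Integrate by parts once (u = ln z, dv = 4*z dz).
An antiderivative is F(z) = z**2*(2*log(z) - 1).
Then F(2) - F(1) = (-4 + 8*log(2)) - (-1) = -3 + 8*log(2).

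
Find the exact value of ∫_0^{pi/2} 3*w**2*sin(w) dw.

-6 + 3*pi

Integrate by parts twice (u = w^2, dv = 3*sin(w) dw).
An antiderivative is F(w) = -3*w**2*cos(w) + 6*w*sin(w) + 6*cos(w).
Then F(pi/2) - F(0) = (3*pi) - (6) = -6 + 3*pi.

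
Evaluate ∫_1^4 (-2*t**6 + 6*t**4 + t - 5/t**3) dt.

-3861873/1120

By the power rule, an antiderivative is F(t) = -2*t**7/7 + 6*t**5/5 + t**2/2 + 5/(2*t**2).
Then F(4) - F(1) = (-3857489/1120) - (137/35) = -3861873/1120.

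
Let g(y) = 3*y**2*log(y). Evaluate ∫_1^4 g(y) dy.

-21 + 128*log(2)

Integrate by parts once (u = ln y, dv = 3*y**2 dy).
An antiderivative is F(y) = y**3*(3*log(y) - 1)/3.
Then F(4) - F(1) = (-64/3 + 128*log(2)) - (-1/3) = -21 + 128*log(2).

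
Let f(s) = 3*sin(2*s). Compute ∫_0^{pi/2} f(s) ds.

An antiderivative is F(s) = -3*cos(2*s)/2.
Then F(pi/2) - F(0) = (3/2) - (-3/2) = 3.

3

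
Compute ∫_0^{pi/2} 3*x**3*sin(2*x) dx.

Integrate by parts 3 times (u = x^3, dv = 3*sin(2*x) dx).
An antiderivative is F(x) = -3*x**3*cos(2*x)/2 + 9*x**2*sin(2*x)/4 + 9*x*cos(2*x)/4 - 9*sin(2*x)/8.
Then F(pi/2) - F(0) = (3*pi*(-6 + pi**2)/16) - (0) = 3*pi*(-6 + pi**2)/16.

3*pi*(-6 + pi**2)/16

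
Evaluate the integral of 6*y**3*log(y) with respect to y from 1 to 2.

-45/8 + 24*log(2)

Integrate by parts once (u = ln y, dv = 6*y**3 dy).
An antiderivative is F(y) = 3*y**4*(4*log(y) - 1)/8.
Then F(2) - F(1) = (-6 + 24*log(2)) - (-3/8) = -45/8 + 24*log(2).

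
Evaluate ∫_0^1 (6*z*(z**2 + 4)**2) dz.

61

Let u = z**2 + 4, so du = 2*z dz. When z = 0, u = 4; when z = 1, u = 5.
The integral becomes 3·∫ u**2 du from 4 to 5, with antiderivative u**3.
Back in z: F(z) = (z**2 + 4)**3.
Then F(1) - F(0) = (125) - (64) = 61.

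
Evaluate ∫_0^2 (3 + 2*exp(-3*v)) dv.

20/3 - 2*exp(-6)/3

An antiderivative is F(v) = 3*v - 2*exp(-3*v)/3.
Then F(2) - F(0) = (6 - 2*exp(-6)/3) - (-2/3) = 20/3 - 2*exp(-6)/3.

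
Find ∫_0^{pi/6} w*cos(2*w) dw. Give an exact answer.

-1/8 + sqrt(3)*pi/24

Integrate by parts once (u = w, dv = cos(2*w) dw).
An antiderivative is F(w) = w*sin(2*w)/2 + cos(2*w)/4.
Then F(pi/6) - F(0) = (1/8 + sqrt(3)*pi/24) - (1/4) = -1/8 + sqrt(3)*pi/24.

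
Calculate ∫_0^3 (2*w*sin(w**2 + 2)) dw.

cos(2) - cos(11)

Let u = w**2 + 2, so du = 2*w dw. When w = 0, u = 2; when w = 3, u = 11.
The integral becomes ∫ sin(u) du from 2 to 11, with antiderivative -cos(u).
Back in w: F(w) = -cos(w**2 + 2).
Then F(3) - F(0) = (-cos(11)) - (-cos(2)) = cos(2) - cos(11).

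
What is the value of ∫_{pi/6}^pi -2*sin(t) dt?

An antiderivative is F(t) = 2*cos(t).
Then F(pi) - F(pi/6) = (-2) - (sqrt(3)) = -2 - sqrt(3).

-2 - sqrt(3)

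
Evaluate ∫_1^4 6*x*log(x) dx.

-45/2 + 96*log(2)

Integrate by parts once (u = ln x, dv = 6*x dx).
An antiderivative is F(x) = 3*x**2*(2*log(x) - 1)/2.
Then F(4) - F(1) = (-24 + 96*log(2)) - (-3/2) = -45/2 + 96*log(2).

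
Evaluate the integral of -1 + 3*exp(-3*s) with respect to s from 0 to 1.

An antiderivative is F(s) = -s - exp(-3*s).
Then F(1) - F(0) = (-1 - exp(-3)) - (-1) = -exp(-3).

-exp(-3)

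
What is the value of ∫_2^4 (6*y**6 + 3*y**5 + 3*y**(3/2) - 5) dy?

By the power rule, an antiderivative is F(y) = 6*y**7/7 + y**6/2 + 6*y**(5/2)/5 - 5*y.
Then F(4) - F(2) = (563844/35) - (24*sqrt(2)/5 + 922/7) = 559234/35 - 24*sqrt(2)/5.

559234/35 - 24*sqrt(2)/5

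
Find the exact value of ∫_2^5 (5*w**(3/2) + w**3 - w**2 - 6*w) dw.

-8*sqrt(2) + 201/4 + 50*sqrt(5)

By the power rule, an antiderivative is F(w) = 2*w**(5/2) + w**4/4 - w**3/3 - 3*w**2.
Then F(5) - F(2) = (475/12 + 50*sqrt(5)) - (-32/3 + 8*sqrt(2)) = -8*sqrt(2) + 201/4 + 50*sqrt(5).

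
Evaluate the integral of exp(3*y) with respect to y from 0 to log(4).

21

Let u = exp(y), so du = exp(y) dy. When y = 0, u = 1; when y = log(4), u = 4.
The integral becomes ∫ u**2 du from 1 to 4, with antiderivative u**3/3.
Back in y: F(y) = exp(3*y)/3.
Then F(log(4)) - F(0) = (64/3) - (1/3) = 21.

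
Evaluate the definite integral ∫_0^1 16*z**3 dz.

4

Let u = 2*z, so du = 2 dz. When z = 0, u = 0; when z = 1, u = 2.
The integral becomes ∫ u**3 du from 0 to 2, with antiderivative u**4/4.
Back in z: F(z) = 4*z**4.
Then F(1) - F(0) = (4) - (0) = 4.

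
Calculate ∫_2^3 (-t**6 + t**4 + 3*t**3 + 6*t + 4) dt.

By the power rule, an antiderivative is F(t) = -t**7/7 + t**5/5 + 3*t**4/4 + 3*t**2 + 4*t.
Then F(3) - F(2) = (-22971/140) - (704/35) = -25787/140.

-25787/140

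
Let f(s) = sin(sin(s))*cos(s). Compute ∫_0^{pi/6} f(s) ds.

Let u = sin(s), so du = cos(s) ds. When s = 0, u = 0; when s = pi/6, u = 1/2.
The integral becomes ∫ sin(u) du from 0 to 1/2, with antiderivative -cos(u).
Back in s: F(s) = -cos(sin(s)).
Then F(pi/6) - F(0) = (-cos(1/2)) - (-1) = 1 - cos(1/2).

1 - cos(1/2)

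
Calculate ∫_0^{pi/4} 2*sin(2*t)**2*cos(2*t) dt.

Let u = sin(2*t), so du = 2*cos(2*t) dt. When t = 0, u = 0; when t = pi/4, u = 1.
The integral becomes ∫ u**2 du from 0 to 1, with antiderivative u**3/3.
Back in t: F(t) = sin(2*t)**3/3.
Then F(pi/4) - F(0) = (1/3) - (0) = 1/3.

1/3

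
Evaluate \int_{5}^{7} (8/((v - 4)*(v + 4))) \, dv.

Factor the denominator: v**2 - 16 = (v + 4)(v - 4).
Partial fractions: 8/((v - 4)*(v + 4)) = -1/(v + 4) + 1/(v - 4).
An antiderivative is F(v) = log(v - 4) - log(v + 4).
Then F(7) - F(5) = (log(3/11)) - (-log(9)) = log(27/11).

log(27/11)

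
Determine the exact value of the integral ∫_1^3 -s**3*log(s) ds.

5 - 81*log(3)/4

Integrate by parts once (u = ln s, dv = -s**3 ds).
An antiderivative is F(s) = -s**4*(4*log(s) - 1)/16.
Then F(3) - F(1) = (81/16 - 81*log(3)/4) - (1/16) = 5 - 81*log(3)/4.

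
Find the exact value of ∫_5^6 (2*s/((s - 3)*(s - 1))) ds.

log(27/10)

Factor the denominator: s**2 - 4*s + 3 = (s - 1)(s - 3).
Partial fractions: 2*s/((s - 3)*(s - 1)) = -1/(s - 1) + 3/(s - 3).
An antiderivative is F(s) = 3*log(s - 3) - log(s - 1).
Then F(6) - F(5) = (log(27/5)) - (log(2)) = log(27/10).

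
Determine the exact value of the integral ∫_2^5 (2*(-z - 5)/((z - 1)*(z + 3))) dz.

Factor the denominator: z**2 + 2*z - 3 = (z + 3)(z - 1).
Partial fractions: 2*(-z - 5)/((z - 1)*(z + 3)) = 1/(z + 3) - 3/(z - 1).
An antiderivative is F(z) = -3*log(z - 1) + log(z + 3).
Then F(5) - F(2) = (-log(8)) - (log(5)) = -log(40).

-log(40)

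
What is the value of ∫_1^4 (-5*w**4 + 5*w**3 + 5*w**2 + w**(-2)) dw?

By the power rule, an antiderivative is F(w) = -w**5 + 5*w**4/4 + 5*w**3/3 - 1/w.
Then F(4) - F(1) = (-7171/12) - (11/12) = -1197/2.

-1197/2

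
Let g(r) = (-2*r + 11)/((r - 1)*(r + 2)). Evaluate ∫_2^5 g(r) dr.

Factor the denominator: r**2 + r - 2 = (r + 2)(r - 1).
Partial fractions: (-2*r + 11)/((r - 1)*(r + 2)) = -5/(r + 2) + 3/(r - 1).
An antiderivative is F(r) = 3*log(r - 1) - 5*log(r + 2).
Then F(5) - F(2) = (-5*log(7) + 6*log(2)) - (-10*log(2)) = -5*log(7) + 16*log(2).

-5*log(7) + 16*log(2)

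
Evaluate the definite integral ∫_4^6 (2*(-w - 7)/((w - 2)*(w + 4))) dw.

log(5/32)

Factor the denominator: w**2 + 2*w - 8 = (w + 4)(w - 2).
Partial fractions: 2*(-w - 7)/((w - 2)*(w + 4)) = 1/(w + 4) - 3/(w - 2).
An antiderivative is F(w) = -3*log(w - 2) + log(w + 4).
Then F(6) - F(4) = (log(5/32)) - (0) = log(5/32).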